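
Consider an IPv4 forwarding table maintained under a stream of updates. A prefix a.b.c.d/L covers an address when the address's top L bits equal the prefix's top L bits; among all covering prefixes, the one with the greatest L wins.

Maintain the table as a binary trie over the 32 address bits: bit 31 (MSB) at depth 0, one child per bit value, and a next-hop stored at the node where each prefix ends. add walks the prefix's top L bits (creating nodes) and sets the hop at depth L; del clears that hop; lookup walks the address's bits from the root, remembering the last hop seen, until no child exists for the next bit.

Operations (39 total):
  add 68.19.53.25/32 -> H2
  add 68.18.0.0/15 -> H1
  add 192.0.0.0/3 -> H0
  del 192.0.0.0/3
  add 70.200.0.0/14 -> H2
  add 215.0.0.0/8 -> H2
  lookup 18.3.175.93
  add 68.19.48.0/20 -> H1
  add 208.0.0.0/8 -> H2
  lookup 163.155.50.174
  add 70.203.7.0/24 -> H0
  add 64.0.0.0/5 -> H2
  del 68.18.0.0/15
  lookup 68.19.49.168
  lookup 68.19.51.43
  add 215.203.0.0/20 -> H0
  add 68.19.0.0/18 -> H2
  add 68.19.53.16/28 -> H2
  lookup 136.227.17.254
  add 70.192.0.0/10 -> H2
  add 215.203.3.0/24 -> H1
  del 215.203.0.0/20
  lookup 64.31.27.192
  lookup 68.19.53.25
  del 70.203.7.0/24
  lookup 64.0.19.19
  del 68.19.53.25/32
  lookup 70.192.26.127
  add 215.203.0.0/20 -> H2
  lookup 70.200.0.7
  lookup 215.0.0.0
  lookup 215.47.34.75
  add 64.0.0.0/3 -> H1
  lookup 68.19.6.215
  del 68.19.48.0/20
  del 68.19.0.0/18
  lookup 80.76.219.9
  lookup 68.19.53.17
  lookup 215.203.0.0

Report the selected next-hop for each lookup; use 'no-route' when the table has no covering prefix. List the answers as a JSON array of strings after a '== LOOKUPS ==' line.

Process each operation:
  add 68.19.53.25/32 -> H2 at depth 32
  add 68.18.0.0/15 -> H1 at depth 15
  add 192.0.0.0/3 -> H0 at depth 3
  - 192.0.0.0/3 clear@3
  add 70.200.0.0/14 -> H2 at depth 14
  add 215.0.0.0/8 -> H2 at depth 8
  Q 18.3.175.93: descend 0 ; hops seen [∅] ; pick no-route
  add 68.19.48.0/20 -> H1 at depth 20
  add 208.0.0.0/8 -> H2 at depth 8
  Q 163.155.50.174: descend 1 ; hops seen [∅] ; pick no-route
  add 70.203.7.0/24 -> H0 at depth 24
  add 64.0.0.0/5 -> H2 at depth 5
  - 68.18.0.0/15 clear@15
  Q 68.19.49.168: descend 010001000001001100110 ; hops seen [H2,H1] ; pick H1
  Q 68.19.51.43: descend 010001000001001100110 ; hops seen [H2,H1] ; pick H1
  add 215.203.0.0/20 -> H0 at depth 20
  add 68.19.0.0/18 -> H2 at depth 18
  add 68.19.53.16/28 -> H2 at depth 28
  Q 136.227.17.254: descend 1 ; hops seen [∅] ; pick no-route
  add 70.192.0.0/10 -> H2 at depth 10
  add 215.203.3.0/24 -> H1 at depth 24
  - 215.203.0.0/20 clear@20
  Q 64.31.27.192: descend 01000 ; hops seen [H2] ; pick H2
  Q 68.19.53.25: descend 01000100000100110011010100011001 ; hops seen [H2,H2,H1,H2,H2] ; pick H2
  - 70.203.7.0/24 clear@24
  Q 64.0.19.19: descend 01000 ; hops seen [H2] ; pick H2
  - 68.19.53.25/32 clear@32
  Q 70.192.26.127: descend 010001101100 ; hops seen [H2,H2] ; pick H2
  add 215.203.0.0/20 -> H2 at depth 20
  Q 70.200.0.7: descend 01000110110010 ; hops seen [H2,H2,H2] ; pick H2
  Q 215.0.0.0: descend 11010111 ; hops seen [H2] ; pick H2
  Q 215.47.34.75: descend 11010111 ; hops seen [H2] ; pick H2
  add 64.0.0.0/3 -> H1 at depth 3
  Q 68.19.6.215: descend 010001000001001100 ; hops seen [H1,H2,H2] ; pick H2
  - 68.19.48.0/20 clear@20
  - 68.19.0.0/18 clear@18
  Q 80.76.219.9: descend 010 ; hops seen [H1] ; pick H1
  Q 68.19.53.17: descend 0100010000010011001101010001 ; hops seen [H1,H2,H2] ; pick H2
  Q 215.203.0.0: descend 1101011111001011000000 ; hops seen [H2,H2] ; pick H2

== LOOKUPS ==
["no-route","no-route","H1","H1","no-route","H2","H2","H2","H2","H2","H2","H2","H2","H1","H2","H2"]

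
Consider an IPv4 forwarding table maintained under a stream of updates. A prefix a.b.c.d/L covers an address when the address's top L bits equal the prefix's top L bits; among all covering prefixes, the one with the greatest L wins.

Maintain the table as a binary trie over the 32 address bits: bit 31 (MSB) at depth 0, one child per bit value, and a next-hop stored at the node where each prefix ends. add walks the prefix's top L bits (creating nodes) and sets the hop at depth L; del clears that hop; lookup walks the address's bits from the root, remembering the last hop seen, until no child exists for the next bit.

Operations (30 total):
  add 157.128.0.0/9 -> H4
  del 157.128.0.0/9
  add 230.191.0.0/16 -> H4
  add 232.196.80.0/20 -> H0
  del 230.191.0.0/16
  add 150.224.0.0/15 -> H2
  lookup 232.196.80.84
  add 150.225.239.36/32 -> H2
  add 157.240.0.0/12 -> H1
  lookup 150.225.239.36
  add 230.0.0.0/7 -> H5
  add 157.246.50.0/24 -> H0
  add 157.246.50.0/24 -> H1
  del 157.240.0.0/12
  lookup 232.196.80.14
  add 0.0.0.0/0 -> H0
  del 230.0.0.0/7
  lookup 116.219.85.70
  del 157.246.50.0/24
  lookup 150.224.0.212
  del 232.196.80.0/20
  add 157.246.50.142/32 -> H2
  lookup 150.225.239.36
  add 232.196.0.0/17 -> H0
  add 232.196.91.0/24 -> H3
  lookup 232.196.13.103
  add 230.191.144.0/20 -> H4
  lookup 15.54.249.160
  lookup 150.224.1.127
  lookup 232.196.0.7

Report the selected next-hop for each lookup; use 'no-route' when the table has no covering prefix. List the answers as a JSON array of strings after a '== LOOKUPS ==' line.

Trace:
  add 157.128.0.0/9 -> H4 at depth 9
  del 157.128.0.0/9 (clear depth 9)
  add 230.191.0.0/16 -> H4 at depth 16
  add 232.196.80.0/20 -> H0 at depth 20
  del 230.191.0.0/16 (clear depth 16)
  add 150.224.0.0/15 -> H2 at depth 15
  lookup 232.196.80.84: bits 11101000110001000101 walk d0:-→d1:-→d2:-→d3:-→d4:-→d5:-→d6:-→d7:-→d8:-→d9:-→d10:-→d11:-→d12:-→d13:-→d14:-→d15:-→d16:-→d17:-→d18:-→d19:-→d20:H0 -> H0
  add 150.225.239.36/32 -> H2 at depth 32
  add 157.240.0.0/12 -> H1 at depth 12
  lookup 150.225.239.36: bits 10010110111000011110111100100100 walk d0:-→d1:-→d2:-→d3:-→d4:-→d5:-→d6:-→d7:-→d8:-→d9:-→d10:-→d11:-→d12:-→d13:-→d14:-→d15:H2→d16:-→d17:-→d18:-→d19:-→d20:-→d21:-→d22:-→d23:-→d24:-→d25:-→d26:-→d27:-→d28:-→d29:-→d30:-→d31:-→d32:H2 -> H2
  add 230.0.0.0/7 -> H5 at depth 7
  add 157.246.50.0/24 -> H0 at depth 24
  add 157.246.50.0/24 -> H1 at depth 24
  del 157.240.0.0/12 (clear depth 12)
  lookup 232.196.80.14: bits 11101000110001000101 walk d0:-→d1:-→d2:-→d3:-→d4:-→d5:-→d6:-→d7:-→d8:-→d9:-→d10:-→d11:-→d12:-→d13:-→d14:-→d15:-→d16:-→d17:-→d18:-→d19:-→d20:H0 -> H0
  add 0.0.0.0/0 -> H0 at depth 0
  del 230.0.0.0/7 (clear depth 7)
  lookup 116.219.85.70: bits ε walk d0:H0 -> H0
  del 157.246.50.0/24 (clear depth 24)
  lookup 150.224.0.212: bits 100101101110000 walk d0:H0→d1:-→d2:-→d3:-→d4:-→d5:-→d6:-→d7:-→d8:-→d9:-→d10:-→d11:-→d12:-→d13:-→d14:-→d15:H2 -> H2
  del 232.196.80.0/20 (clear depth 20)
  add 157.246.50.142/32 -> H2 at depth 32
  lookup 150.225.239.36: bits 10010110111000011110111100100100 walk d0:H0→d1:-→d2:-→d3:-→d4:-→d5:-→d6:-→d7:-→d8:-→d9:-→d10:-→d11:-→d12:-→d13:-→d14:-→d15:H2→d16:-→d17:-→d18:-→d19:-→d20:-→d21:-→d22:-→d23:-→d24:-→d25:-→d26:-→d27:-→d28:-→d29:-→d30:-→d31:-→d32:H2 -> H2
  add 232.196.0.0/17 -> H0 at depth 17
  add 232.196.91.0/24 -> H3 at depth 24
  lookup 232.196.13.103: bits 11101000110001000 walk d0:H0→d1:-→d2:-→d3:-→d4:-→d5:-→d6:-→d7:-→d8:-→d9:-→d10:-→d11:-→d12:-→d13:-→d14:-→d15:-→d16:-→d17:H0 -> H0
  add 230.191.144.0/20 -> H4 at depth 20
  lookup 15.54.249.160: bits ε walk d0:H0 -> H0
  lookup 150.224.1.127: bits 100101101110000 walk d0:H0→d1:-→d2:-→d3:-→d4:-→d5:-→d6:-→d7:-→d8:-→d9:-→d10:-→d11:-→d12:-→d13:-→d14:-→d15:H2 -> H2
  lookup 232.196.0.7: bits 11101000110001000 walk d0:H0→d1:-→d2:-→d3:-→d4:-→d5:-→d6:-→d7:-→d8:-→d9:-→d10:-→d11:-→d12:-→d13:-→d14:-→d15:-→d16:-→d17:H0 -> H0

== LOOKUPS ==
["H0","H2","H0","H0","H2","H2","H0","H0","H2","H0"]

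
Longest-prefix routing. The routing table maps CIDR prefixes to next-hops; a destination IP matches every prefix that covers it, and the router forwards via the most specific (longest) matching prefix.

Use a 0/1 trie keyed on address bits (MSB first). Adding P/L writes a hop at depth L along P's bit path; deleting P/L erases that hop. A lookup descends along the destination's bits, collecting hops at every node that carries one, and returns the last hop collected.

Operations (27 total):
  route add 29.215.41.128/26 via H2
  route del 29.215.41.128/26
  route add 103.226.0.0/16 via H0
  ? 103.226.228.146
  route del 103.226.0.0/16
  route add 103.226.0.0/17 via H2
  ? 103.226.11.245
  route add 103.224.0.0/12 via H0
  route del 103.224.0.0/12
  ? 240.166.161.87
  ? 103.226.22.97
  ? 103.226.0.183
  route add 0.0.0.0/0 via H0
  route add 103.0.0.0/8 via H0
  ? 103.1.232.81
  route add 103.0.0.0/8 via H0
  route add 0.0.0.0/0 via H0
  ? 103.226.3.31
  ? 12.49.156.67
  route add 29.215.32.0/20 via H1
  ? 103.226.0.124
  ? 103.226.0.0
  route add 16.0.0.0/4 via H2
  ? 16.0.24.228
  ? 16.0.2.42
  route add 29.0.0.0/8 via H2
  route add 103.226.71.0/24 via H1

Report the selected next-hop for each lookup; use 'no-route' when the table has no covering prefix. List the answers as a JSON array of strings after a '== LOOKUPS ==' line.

Trace:
  add 29.215.41.128/26 -> H2 at depth 26
  - 29.215.41.128/26 clear@26
  add 103.226.0.0/16 -> H0 at depth 16
  lookup 103.226.228.146: bits 0110011111100010 walk d0:-→d1:-→d2:-→d3:-→d4:-→d5:-→d6:-→d7:-→d8:-→d9:-→d10:-→d11:-→d12:-→d13:-→d14:-→d15:-→d16:H0 -> H0
  - 103.226.0.0/16 clear@16
  add 103.226.0.0/17 -> H2 at depth 17
  lookup 103.226.11.245: bits 01100111111000100 walk d0:-→d1:-→d2:-→d3:-→d4:-→d5:-→d6:-→d7:-→d8:-→d9:-→d10:-→d11:-→d12:-→d13:-→d14:-→d15:-→d16:-→d17:H2 -> H2
  add 103.224.0.0/12 -> H0 at depth 12
  - 103.224.0.0/12 clear@12
  lookup 240.166.161.87: bits ε walk d0:- -> no-route
  lookup 103.226.22.97: bits 01100111111000100 walk d0:-→d1:-→d2:-→d3:-→d4:-→d5:-→d6:-→d7:-→d8:-→d9:-→d10:-→d11:-→d12:-→d13:-→d14:-→d15:-→d16:-→d17:H2 -> H2
  lookup 103.226.0.183: bits 01100111111000100 walk d0:-→d1:-→d2:-→d3:-→d4:-→d5:-→d6:-→d7:-→d8:-→d9:-→d10:-→d11:-→d12:-→d13:-→d14:-→d15:-→d16:-→d17:H2 -> H2
  add 0.0.0.0/0 -> H0 at depth 0
  add 103.0.0.0/8 -> H0 at depth 8
  lookup 103.1.232.81: bits 01100111 walk d0:H0→d1:-→d2:-→d3:-→d4:-→d5:-→d6:-→d7:-→d8:H0 -> H0
  add 103.0.0.0/8 -> H0 at depth 8
  add 0.0.0.0/0 -> H0 at depth 0
  lookup 103.226.3.31: bits 01100111111000100 walk d0:H0→d1:-→d2:-→d3:-→d4:-→d5:-→d6:-→d7:-→d8:H0→d9:-→d10:-→d11:-→d12:-→d13:-→d14:-→d15:-→d16:-→d17:H2 -> H2
  lookup 12.49.156.67: bits 000 walk d0:H0→d1:-→d2:-→d3:- -> H0
  add 29.215.32.0/20 -> H1 at depth 20
  lookup 103.226.0.124: bits 01100111111000100 walk d0:H0→d1:-→d2:-→d3:-→d4:-→d5:-→d6:-→d7:-→d8:H0→d9:-→d10:-→d11:-→d12:-→d13:-→d14:-→d15:-→d16:-→d17:H2 -> H2
  lookup 103.226.0.0: bits 01100111111000100 walk d0:H0→d1:-→d2:-→d3:-→d4:-→d5:-→d6:-→d7:-→d8:H0→d9:-→d10:-→d11:-→d12:-→d13:-→d14:-→d15:-→d16:-→d17:H2 -> H2
  add 16.0.0.0/4 -> H2 at depth 4
  lookup 16.0.24.228: bits 0001 walk d0:H0→d1:-→d2:-→d3:-→d4:H2 -> H2
  lookup 16.0.2.42: bits 0001 walk d0:H0→d1:-→d2:-→d3:-→d4:H2 -> H2
  add 29.0.0.0/8 -> H2 at depth 8
  add 103.226.71.0/24 -> H1 at depth 24

== LOOKUPS ==
["H0","H2","no-route","H2","H2","H0","H2","H0","H2","H2","H2","H2"]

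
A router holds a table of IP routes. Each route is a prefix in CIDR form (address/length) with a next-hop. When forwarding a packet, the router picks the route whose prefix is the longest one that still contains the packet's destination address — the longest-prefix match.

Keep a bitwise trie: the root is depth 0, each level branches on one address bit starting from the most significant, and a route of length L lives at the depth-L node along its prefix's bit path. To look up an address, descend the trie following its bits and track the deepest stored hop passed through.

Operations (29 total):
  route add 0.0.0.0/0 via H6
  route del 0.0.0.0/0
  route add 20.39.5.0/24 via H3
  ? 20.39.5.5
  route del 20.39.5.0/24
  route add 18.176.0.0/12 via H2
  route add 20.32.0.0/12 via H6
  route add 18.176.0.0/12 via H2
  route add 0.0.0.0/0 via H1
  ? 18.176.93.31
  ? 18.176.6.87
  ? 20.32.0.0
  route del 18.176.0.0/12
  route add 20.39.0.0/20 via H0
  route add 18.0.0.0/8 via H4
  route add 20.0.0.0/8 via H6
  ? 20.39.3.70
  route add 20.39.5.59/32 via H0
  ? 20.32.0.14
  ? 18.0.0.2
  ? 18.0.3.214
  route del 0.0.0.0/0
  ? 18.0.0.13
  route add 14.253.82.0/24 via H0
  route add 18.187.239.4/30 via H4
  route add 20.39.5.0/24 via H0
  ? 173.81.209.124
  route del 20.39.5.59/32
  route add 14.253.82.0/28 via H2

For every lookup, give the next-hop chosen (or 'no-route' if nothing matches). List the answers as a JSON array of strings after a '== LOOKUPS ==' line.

Process each operation:
  + 0.0.0.0/0 (H6) depth=0
  - 0.0.0.0/0 clear@0
  + 20.39.5.0/24 (H3) depth=24
  lookup 20.39.5.5: bits 000101000010011100000101 walk d0:-→d1:-→d2:-→d3:-→d4:-→d5:-→d6:-→d7:-→d8:-→d9:-→d10:-→d11:-→d12:-→d13:-→d14:-→d15:-→d16:-→d17:-→d18:-→d19:-→d20:-→d21:-→d22:-→d23:-→d24:H3 -> H3
  - 20.39.5.0/24 clear@24
  + 18.176.0.0/12 (H2) depth=12
  + 20.32.0.0/12 (H6) depth=12
  + 18.176.0.0/12 (H2) depth=12
  + 0.0.0.0/0 (H1) depth=0
  lookup 18.176.93.31: bits 000100101011 walk d0:H1→d1:-→d2:-→d3:-→d4:-→d5:-→d6:-→d7:-→d8:-→d9:-→d10:-→d11:-→d12:H2 -> H2
  lookup 18.176.6.87: bits 000100101011 walk d0:H1→d1:-→d2:-→d3:-→d4:-→d5:-→d6:-→d7:-→d8:-→d9:-→d10:-→d11:-→d12:H2 -> H2
  lookup 20.32.0.0: bits 0001010000100 walk d0:H1→d1:-→d2:-→d3:-→d4:-→d5:-→d6:-→d7:-→d8:-→d9:-→d10:-→d11:-→d12:H6→d13:- -> H6
  - 18.176.0.0/12 clear@12
  + 20.39.0.0/20 (H0) depth=20
  + 18.0.0.0/8 (H4) depth=8
  + 20.0.0.0/8 (H6) depth=8
  lookup 20.39.3.70: bits 000101000010011100000 walk d0:H1→d1:-→d2:-→d3:-→d4:-→d5:-→d6:-→d7:-→d8:H6→d9:-→d10:-→d11:-→d12:H6→d13:-→d14:-→d15:-→d16:-→d17:-→d18:-→d19:-→d20:H0→d21:- -> H0
  + 20.39.5.59/32 (H0) depth=32
  lookup 20.32.0.14: bits 0001010000100 walk d0:H1→d1:-→d2:-→d3:-→d4:-→d5:-→d6:-→d7:-→d8:H6→d9:-→d10:-→d11:-→d12:H6→d13:- -> H6
  lookup 18.0.0.2: bits 00010010 walk d0:H1→d1:-→d2:-→d3:-→d4:-→d5:-→d6:-→d7:-→d8:H4 -> H4
  lookup 18.0.3.214: bits 00010010 walk d0:H1→d1:-→d2:-→d3:-→d4:-→d5:-→d6:-→d7:-→d8:H4 -> H4
  - 0.0.0.0/0 clear@0
  lookup 18.0.0.13: bits 00010010 walk d0:-→d1:-→d2:-→d3:-→d4:-→d5:-→d6:-→d7:-→d8:H4 -> H4
  + 14.253.82.0/24 (H0) depth=24
  + 18.187.239.4/30 (H4) depth=30
  + 20.39.5.0/24 (H0) depth=24
  lookup 173.81.209.124: bits ε walk d0:- -> no-route
  - 20.39.5.59/32 clear@32
  + 14.253.82.0/28 (H2) depth=28

== LOOKUPS ==
["H3","H2","H2","H6","H0","H6","H4","H4","H4","no-route"]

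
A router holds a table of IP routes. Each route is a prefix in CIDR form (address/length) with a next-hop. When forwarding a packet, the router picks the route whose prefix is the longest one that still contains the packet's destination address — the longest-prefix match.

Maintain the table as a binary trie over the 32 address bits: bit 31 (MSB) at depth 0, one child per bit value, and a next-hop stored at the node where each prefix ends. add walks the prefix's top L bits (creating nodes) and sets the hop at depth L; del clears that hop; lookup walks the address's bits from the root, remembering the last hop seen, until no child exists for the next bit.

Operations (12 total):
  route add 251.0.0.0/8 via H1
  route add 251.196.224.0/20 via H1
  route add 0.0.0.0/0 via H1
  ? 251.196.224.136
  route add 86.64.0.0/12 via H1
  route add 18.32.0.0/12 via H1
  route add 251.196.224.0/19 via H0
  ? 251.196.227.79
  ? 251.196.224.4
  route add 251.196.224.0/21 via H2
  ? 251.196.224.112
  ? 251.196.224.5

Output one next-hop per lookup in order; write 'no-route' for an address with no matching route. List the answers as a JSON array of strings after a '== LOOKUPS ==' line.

Process each operation:
  add 251.0.0.0/8 -> H1 at depth 8
  add 251.196.224.0/20 -> H1 at depth 20
  add 0.0.0.0/0 -> H1 at depth 0
  Q 251.196.224.136: descend 11111011110001001110 ; hops seen [H1,H1,H1] ; pick H1
  add 86.64.0.0/12 -> H1 at depth 12
  add 18.32.0.0/12 -> H1 at depth 12
  add 251.196.224.0/19 -> H0 at depth 19
  Q 251.196.227.79: descend 11111011110001001110 ; hops seen [H1,H1,H0,H1] ; pick H1
  Q 251.196.224.4: descend 11111011110001001110 ; hops seen [H1,H1,H0,H1] ; pick H1
  add 251.196.224.0/21 -> H2 at depth 21
  Q 251.196.224.112: descend 111110111100010011100 ; hops seen [H1,H1,H0,H1,H2] ; pick H2
  Q 251.196.224.5: descend 111110111100010011100 ; hops seen [H1,H1,H0,H1,H2] ; pick H2

== LOOKUPS ==
["H1","H1","H1","H2","H2"]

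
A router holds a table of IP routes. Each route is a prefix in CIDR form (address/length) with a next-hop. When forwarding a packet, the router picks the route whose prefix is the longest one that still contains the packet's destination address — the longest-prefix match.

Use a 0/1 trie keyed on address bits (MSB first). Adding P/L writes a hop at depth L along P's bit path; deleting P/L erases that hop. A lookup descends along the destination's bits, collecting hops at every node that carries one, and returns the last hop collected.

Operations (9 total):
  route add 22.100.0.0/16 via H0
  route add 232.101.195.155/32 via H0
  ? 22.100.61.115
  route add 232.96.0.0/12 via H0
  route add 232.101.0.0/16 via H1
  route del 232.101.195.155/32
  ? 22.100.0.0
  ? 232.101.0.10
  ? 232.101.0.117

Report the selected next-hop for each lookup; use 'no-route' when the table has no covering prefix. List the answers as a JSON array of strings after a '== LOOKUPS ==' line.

Process each operation:
  + 22.100.0.0/16 (H0) depth=16
  + 232.101.195.155/32 (H0) depth=32
  ? 22.100.61.115  path d0:-→d1:-→d2:-→d3:-→d4:-→d5:-→d6:-→d7:-→d8:-→d9:-→d10:-→d11:-→d12:-→d13:-→d14:-→d15:-→d16:H0  best=H0
  + 232.96.0.0/12 (H0) depth=12
  + 232.101.0.0/16 (H1) depth=16
  del 232.101.195.155/32 (clear depth 32)
  ? 22.100.0.0  path d0:-→d1:-→d2:-→d3:-→d4:-→d5:-→d6:-→d7:-→d8:-→d9:-→d10:-→d11:-→d12:-→d13:-→d14:-→d15:-→d16:H0  best=H0
  ? 232.101.0.10  path d0:-→d1:-→d2:-→d3:-→d4:-→d5:-→d6:-→d7:-→d8:-→d9:-→d10:-→d11:-→d12:H0→d13:-→d14:-→d15:-→d16:H1  best=H1
  ? 232.101.0.117  path d0:-→d1:-→d2:-→d3:-→d4:-→d5:-→d6:-→d7:-→d8:-→d9:-→d10:-→d11:-→d12:H0→d13:-→d14:-→d15:-→d16:H1  best=H1

== LOOKUPS ==
["H0","H0","H1","H1"]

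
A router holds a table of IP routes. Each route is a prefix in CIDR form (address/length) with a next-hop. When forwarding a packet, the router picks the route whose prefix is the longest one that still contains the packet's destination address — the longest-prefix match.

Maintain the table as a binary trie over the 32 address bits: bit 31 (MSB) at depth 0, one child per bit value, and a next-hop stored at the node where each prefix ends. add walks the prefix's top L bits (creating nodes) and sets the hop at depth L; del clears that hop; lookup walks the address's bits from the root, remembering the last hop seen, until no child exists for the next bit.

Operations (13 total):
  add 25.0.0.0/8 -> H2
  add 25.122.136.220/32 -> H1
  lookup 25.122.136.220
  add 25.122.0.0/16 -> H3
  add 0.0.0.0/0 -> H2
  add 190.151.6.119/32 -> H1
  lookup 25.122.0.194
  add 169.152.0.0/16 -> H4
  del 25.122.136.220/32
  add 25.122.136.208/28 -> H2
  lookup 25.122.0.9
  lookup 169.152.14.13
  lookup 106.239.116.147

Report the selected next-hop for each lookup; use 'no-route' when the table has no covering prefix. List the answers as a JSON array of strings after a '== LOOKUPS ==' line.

Apply in order:
  add 25.0.0.0/8 -> H2 at depth 8
  add 25.122.136.220/32 -> H1 at depth 32
  lookup 25.122.136.220: bits 00011001011110101000100011011100 walk d0:-→d1:-→d2:-→d3:-→d4:-→d5:-→d6:-→d7:-→d8:H2→d9:-→d10:-→d11:-→d12:-→d13:-→d14:-→d15:-→d16:-→d17:-→d18:-→d19:-→d20:-→d21:-→d22:-→d23:-→d24:-→d25:-→d26:-→d27:-→d28:-→d29:-→d30:-→d31:-→d32:H1 -> H1
  add 25.122.0.0/16 -> H3 at depth 16
  add 0.0.0.0/0 -> H2 at depth 0
  add 190.151.6.119/32 -> H1 at depth 32
  lookup 25.122.0.194: bits 0001100101111010 walk d0:H2→d1:-→d2:-→d3:-→d4:-→d5:-→d6:-→d7:-→d8:H2→d9:-→d10:-→d11:-→d12:-→d13:-→d14:-→d15:-→d16:H3 -> H3
  add 169.152.0.0/16 -> H4 at depth 16
  - 25.122.136.220/32 clear@32
  add 25.122.136.208/28 -> H2 at depth 28
  lookup 25.122.0.9: bits 0001100101111010 walk d0:H2→d1:-→d2:-→d3:-→d4:-→d5:-→d6:-→d7:-→d8:H2→d9:-→d10:-→d11:-→d12:-→d13:-→d14:-→d15:-→d16:H3 -> H3
  lookup 169.152.14.13: bits 1010100110011000 walk d0:H2→d1:-→d2:-→d3:-→d4:-→d5:-→d6:-→d7:-→d8:-→d9:-→d10:-→d11:-→d12:-→d13:-→d14:-→d15:-→d16:H4 -> H4
  lookup 106.239.116.147: bits 0 walk d0:H2→d1:- -> H2

== LOOKUPS ==
["H1","H3","H3","H4","H2"]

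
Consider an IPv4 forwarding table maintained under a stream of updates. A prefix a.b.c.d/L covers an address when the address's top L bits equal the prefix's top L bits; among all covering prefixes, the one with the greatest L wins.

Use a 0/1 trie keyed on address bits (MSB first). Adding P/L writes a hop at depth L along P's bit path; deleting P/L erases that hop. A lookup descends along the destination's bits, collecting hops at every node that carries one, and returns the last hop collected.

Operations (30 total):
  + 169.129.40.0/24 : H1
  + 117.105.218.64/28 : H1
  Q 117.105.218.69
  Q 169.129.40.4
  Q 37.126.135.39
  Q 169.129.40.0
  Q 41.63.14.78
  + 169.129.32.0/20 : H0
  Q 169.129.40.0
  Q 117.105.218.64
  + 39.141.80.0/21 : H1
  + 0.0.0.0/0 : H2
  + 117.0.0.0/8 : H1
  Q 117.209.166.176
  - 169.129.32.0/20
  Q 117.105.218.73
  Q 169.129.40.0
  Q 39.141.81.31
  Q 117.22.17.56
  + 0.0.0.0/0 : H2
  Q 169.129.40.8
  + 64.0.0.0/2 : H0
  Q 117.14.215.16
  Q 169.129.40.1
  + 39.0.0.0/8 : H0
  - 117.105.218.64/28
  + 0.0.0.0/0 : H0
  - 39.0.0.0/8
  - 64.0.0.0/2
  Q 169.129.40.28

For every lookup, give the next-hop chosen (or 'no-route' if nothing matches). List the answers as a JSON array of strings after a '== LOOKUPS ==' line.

Process each operation:
  add 169.129.40.0/24 -> H1 at depth 24
  add 117.105.218.64/28 -> H1 at depth 28
  Q 117.105.218.69: descend 0111010101101001110110100100 ; hops seen [H1] ; pick H1
  Q 169.129.40.4: descend 101010011000000100101000 ; hops seen [H1] ; pick H1
  Q 37.126.135.39: descend 0 ; hops seen [∅] ; pick no-route
  Q 169.129.40.0: descend 101010011000000100101000 ; hops seen [H1] ; pick H1
  Q 41.63.14.78: descend 0 ; hops seen [∅] ; pick no-route
  add 169.129.32.0/20 -> H0 at depth 20
  Q 169.129.40.0: descend 101010011000000100101000 ; hops seen [H0,H1] ; pick H1
  Q 117.105.218.64: descend 0111010101101001110110100100 ; hops seen [H1] ; pick H1
  add 39.141.80.0/21 -> H1 at depth 21
  add 0.0.0.0/0 -> H2 at depth 0
  add 117.0.0.0/8 -> H1 at depth 8
  Q 117.209.166.176: descend 01110101 ; hops seen [H2,H1] ; pick H1
  - 169.129.32.0/20 clear@20
  Q 117.105.218.73: descend 0111010101101001110110100100 ; hops seen [H2,H1,H1] ; pick H1
  Q 169.129.40.0: descend 101010011000000100101000 ; hops seen [H2,H1] ; pick H1
  Q 39.141.81.31: descend 001001111000110101010 ; hops seen [H2,H1] ; pick H1
  Q 117.22.17.56: descend 011101010 ; hops seen [H2,H1] ; pick H1
  add 0.0.0.0/0 -> H2 at depth 0
  Q 169.129.40.8: descend 101010011000000100101000 ; hops seen [H2,H1] ; pick H1
  add 64.0.0.0/2 -> H0 at depth 2
  Q 117.14.215.16: descend 011101010 ; hops seen [H2,H0,H1] ; pick H1
  Q 169.129.40.1: descend 101010011000000100101000 ; hops seen [H2,H1] ; pick H1
  add 39.0.0.0/8 -> H0 at depth 8
  - 117.105.218.64/28 clear@28
  add 0.0.0.0/0 -> H0 at depth 0
  - 39.0.0.0/8 clear@8
  - 64.0.0.0/2 clear@2
  Q 169.129.40.28: descend 101010011000000100101000 ; hops seen [H0,H1] ; pick H1

== LOOKUPS ==
["H1","H1","no-route","H1","no-route","H1","H1","H1","H1","H1","H1","H1","H1","H1","H1","H1"]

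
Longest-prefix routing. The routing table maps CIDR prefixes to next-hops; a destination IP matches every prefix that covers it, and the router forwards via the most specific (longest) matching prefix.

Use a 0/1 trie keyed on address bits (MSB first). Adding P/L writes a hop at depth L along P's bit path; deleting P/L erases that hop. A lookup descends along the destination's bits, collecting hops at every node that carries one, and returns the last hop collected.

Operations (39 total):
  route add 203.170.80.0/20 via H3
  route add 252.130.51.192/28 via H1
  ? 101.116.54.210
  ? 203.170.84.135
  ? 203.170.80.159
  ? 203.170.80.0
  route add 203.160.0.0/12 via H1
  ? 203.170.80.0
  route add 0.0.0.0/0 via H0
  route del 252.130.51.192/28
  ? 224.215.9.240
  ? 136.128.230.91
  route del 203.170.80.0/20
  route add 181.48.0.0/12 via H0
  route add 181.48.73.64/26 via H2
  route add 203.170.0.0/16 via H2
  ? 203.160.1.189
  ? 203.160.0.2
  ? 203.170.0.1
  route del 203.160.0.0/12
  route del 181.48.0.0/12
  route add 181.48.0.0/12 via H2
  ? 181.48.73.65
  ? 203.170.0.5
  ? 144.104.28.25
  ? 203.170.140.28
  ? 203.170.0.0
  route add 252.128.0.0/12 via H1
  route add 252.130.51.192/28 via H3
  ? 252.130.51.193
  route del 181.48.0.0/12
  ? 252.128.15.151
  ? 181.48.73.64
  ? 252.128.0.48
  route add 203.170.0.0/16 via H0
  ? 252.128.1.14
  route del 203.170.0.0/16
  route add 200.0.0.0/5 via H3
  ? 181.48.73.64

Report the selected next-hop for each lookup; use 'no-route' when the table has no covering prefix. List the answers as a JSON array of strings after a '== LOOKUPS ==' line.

Trace:
  + 203.170.80.0/20 (H3) depth=20
  + 252.130.51.192/28 (H1) depth=28
  lookup 101.116.54.210: bits ε walk d0:- -> no-route
  lookup 203.170.84.135: bits 11001011101010100101 walk d0:-→d1:-→d2:-→d3:-→d4:-→d5:-→d6:-→d7:-→d8:-→d9:-→d10:-→d11:-→d12:-→d13:-→d14:-→d15:-→d16:-→d17:-→d18:-→d19:-→d20:H3 -> H3
  lookup 203.170.80.159: bits 11001011101010100101 walk d0:-→d1:-→d2:-→d3:-→d4:-→d5:-→d6:-→d7:-→d8:-→d9:-→d10:-→d11:-→d12:-→d13:-→d14:-→d15:-→d16:-→d17:-→d18:-→d19:-→d20:H3 -> H3
  lookup 203.170.80.0: bits 11001011101010100101 walk d0:-→d1:-→d2:-→d3:-→d4:-→d5:-→d6:-→d7:-→d8:-→d9:-→d10:-→d11:-→d12:-→d13:-→d14:-→d15:-→d16:-→d17:-→d18:-→d19:-→d20:H3 -> H3
  + 203.160.0.0/12 (H1) depth=12
  lookup 203.170.80.0: bits 11001011101010100101 walk d0:-→d1:-→d2:-→d3:-→d4:-→d5:-→d6:-→d7:-→d8:-→d9:-→d10:-→d11:-→d12:H1→d13:-→d14:-→d15:-→d16:-→d17:-→d18:-→d19:-→d20:H3 -> H3
  + 0.0.0.0/0 (H0) depth=0
  del 252.130.51.192/28 (clear depth 28)
  lookup 224.215.9.240: bits 111 walk d0:H0→d1:-→d2:-→d3:- -> H0
  lookup 136.128.230.91: bits 1 walk d0:H0→d1:- -> H0
  del 203.170.80.0/20 (clear depth 20)
  + 181.48.0.0/12 (H0) depth=12
  + 181.48.73.64/26 (H2) depth=26
  + 203.170.0.0/16 (H2) depth=16
  lookup 203.160.1.189: bits 110010111010 walk d0:H0→d1:-→d2:-→d3:-→d4:-→d5:-→d6:-→d7:-→d8:-→d9:-→d10:-→d11:-→d12:H1 -> H1
  lookup 203.160.0.2: bits 110010111010 walk d0:H0→d1:-→d2:-→d3:-→d4:-→d5:-→d6:-→d7:-→d8:-→d9:-→d10:-→d11:-→d12:H1 -> H1
  lookup 203.170.0.1: bits 11001011101010100 walk d0:H0→d1:-→d2:-→d3:-→d4:-→d5:-→d6:-→d7:-→d8:-→d9:-→d10:-→d11:-→d12:H1→d13:-→d14:-→d15:-→d16:H2→d17:- -> H2
  del 203.160.0.0/12 (clear depth 12)
  del 181.48.0.0/12 (clear depth 12)
  + 181.48.0.0/12 (H2) depth=12
  lookup 181.48.73.65: bits 10110101001100000100100101 walk d0:H0→d1:-→d2:-→d3:-→d4:-→d5:-→d6:-→d7:-→d8:-→d9:-→d10:-→d11:-→d12:H2→d13:-→d14:-→d15:-→d16:-→d17:-→d18:-→d19:-→d20:-→d21:-→d22:-→d23:-→d24:-→d25:-→d26:H2 -> H2
  lookup 203.170.0.5: bits 11001011101010100 walk d0:H0→d1:-→d2:-→d3:-→d4:-→d5:-→d6:-→d7:-→d8:-→d9:-→d10:-→d11:-→d12:-→d13:-→d14:-→d15:-→d16:H2→d17:- -> H2
  lookup 144.104.28.25: bits 10 walk d0:H0→d1:-→d2:- -> H0
  lookup 203.170.140.28: bits 1100101110101010 walk d0:H0→d1:-→d2:-→d3:-→d4:-→d5:-→d6:-→d7:-→d8:-→d9:-→d10:-→d11:-→d12:-→d13:-→d14:-→d15:-→d16:H2 -> H2
  lookup 203.170.0.0: bits 11001011101010100 walk d0:H0→d1:-→d2:-→d3:-→d4:-→d5:-→d6:-→d7:-→d8:-→d9:-→d10:-→d11:-→d12:-→d13:-→d14:-→d15:-→d16:H2→d17:- -> H2
  + 252.128.0.0/12 (H1) depth=12
  + 252.130.51.192/28 (H3) depth=28
  lookup 252.130.51.193: bits 1111110010000010001100111100 walk d0:H0→d1:-→d2:-→d3:-→d4:-→d5:-→d6:-→d7:-→d8:-→d9:-→d10:-→d11:-→d12:H1→d13:-→d14:-→d15:-→d16:-→d17:-→d18:-→d19:-→d20:-→d21:-→d22:-→d23:-→d24:-→d25:-→d26:-→d27:-→d28:H3 -> H3
  del 181.48.0.0/12 (clear depth 12)
  lookup 252.128.15.151: bits 11111100100000 walk d0:H0→d1:-→d2:-→d3:-→d4:-→d5:-→d6:-→d7:-→d8:-→d9:-→d10:-→d11:-→d12:H1→d13:-→d14:- -> H1
  lookup 181.48.73.64: bits 10110101001100000100100101 walk d0:H0→d1:-→d2:-→d3:-→d4:-→d5:-→d6:-→d7:-→d8:-→d9:-→d10:-→d11:-→d12:-→d13:-→d14:-→d15:-→d16:-→d17:-→d18:-→d19:-→d20:-→d21:-→d22:-→d23:-→d24:-→d25:-→d26:H2 -> H2
  lookup 252.128.0.48: bits 11111100100000 walk d0:H0→d1:-→d2:-→d3:-→d4:-→d5:-→d6:-→d7:-→d8:-→d9:-→d10:-→d11:-→d12:H1→d13:-→d14:- -> H1
  + 203.170.0.0/16 (H0) depth=16
  lookup 252.128.1.14: bits 11111100100000 walk d0:H0→d1:-→d2:-→d3:-→d4:-→d5:-→d6:-→d7:-→d8:-→d9:-→d10:-→d11:-→d12:H1→d13:-→d14:- -> H1
  del 203.170.0.0/16 (clear depth 16)
  + 200.0.0.0/5 (H3) depth=5
  lookup 181.48.73.64: bits 10110101001100000100100101 walk d0:H0→d1:-→d2:-→d3:-→d4:-→d5:-→d6:-→d7:-→d8:-→d9:-→d10:-→d11:-→d12:-→d13:-→d14:-→d15:-→d16:-→d17:-→d18:-→d19:-→d20:-→d21:-→d22:-→d23:-→d24:-→d25:-→d26:H2 -> H2

== LOOKUPS ==
["no-route","H3","H3","H3","H3","H0","H0","H1","H1","H2","H2","H2","H0","H2","H2","H3","H1","H2","H1","H1","H2"]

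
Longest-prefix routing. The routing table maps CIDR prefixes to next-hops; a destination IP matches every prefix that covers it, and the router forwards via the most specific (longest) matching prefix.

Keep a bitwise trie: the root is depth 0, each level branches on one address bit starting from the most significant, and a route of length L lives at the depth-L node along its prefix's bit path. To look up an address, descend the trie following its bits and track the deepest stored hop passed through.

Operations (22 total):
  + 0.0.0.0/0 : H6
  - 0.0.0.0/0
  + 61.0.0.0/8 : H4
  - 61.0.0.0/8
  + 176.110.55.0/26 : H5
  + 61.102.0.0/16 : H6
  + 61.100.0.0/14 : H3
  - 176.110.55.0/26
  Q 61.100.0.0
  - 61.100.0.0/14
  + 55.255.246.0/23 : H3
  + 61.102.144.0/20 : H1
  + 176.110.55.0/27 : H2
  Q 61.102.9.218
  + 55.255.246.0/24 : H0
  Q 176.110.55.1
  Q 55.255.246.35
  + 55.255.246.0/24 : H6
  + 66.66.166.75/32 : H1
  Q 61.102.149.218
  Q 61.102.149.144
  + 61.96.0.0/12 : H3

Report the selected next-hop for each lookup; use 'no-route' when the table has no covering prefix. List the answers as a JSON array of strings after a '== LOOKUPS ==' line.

Apply in order:
  add 0.0.0.0/0 -> H6 at depth 0
  - 0.0.0.0/0 clear@0
  add 61.0.0.0/8 -> H4 at depth 8
  - 61.0.0.0/8 clear@8
  add 176.110.55.0/26 -> H5 at depth 26
  add 61.102.0.0/16 -> H6 at depth 16
  add 61.100.0.0/14 -> H3 at depth 14
  - 176.110.55.0/26 clear@26
  Q 61.100.0.0: descend 00111101011001 ; hops seen [H3] ; pick H3
  - 61.100.0.0/14 clear@14
  add 55.255.246.0/23 -> H3 at depth 23
  add 61.102.144.0/20 -> H1 at depth 20
  add 176.110.55.0/27 -> H2 at depth 27
  Q 61.102.9.218: descend 0011110101100110 ; hops seen [H6] ; pick H6
  add 55.255.246.0/24 -> H0 at depth 24
  Q 176.110.55.1: descend 101100000110111000110111000 ; hops seen [H2] ; pick H2
  Q 55.255.246.35: descend 001101111111111111110110 ; hops seen [H3,H0] ; pick H0
  add 55.255.246.0/24 -> H6 at depth 24
  add 66.66.166.75/32 -> H1 at depth 32
  Q 61.102.149.218: descend 00111101011001101001 ; hops seen [H6,H1] ; pick H1
  Q 61.102.149.144: descend 00111101011001101001 ; hops seen [H6,H1] ; pick H1
  add 61.96.0.0/12 -> H3 at depth 12

== LOOKUPS ==
["H3","H6","H2","H0","H1","H1"]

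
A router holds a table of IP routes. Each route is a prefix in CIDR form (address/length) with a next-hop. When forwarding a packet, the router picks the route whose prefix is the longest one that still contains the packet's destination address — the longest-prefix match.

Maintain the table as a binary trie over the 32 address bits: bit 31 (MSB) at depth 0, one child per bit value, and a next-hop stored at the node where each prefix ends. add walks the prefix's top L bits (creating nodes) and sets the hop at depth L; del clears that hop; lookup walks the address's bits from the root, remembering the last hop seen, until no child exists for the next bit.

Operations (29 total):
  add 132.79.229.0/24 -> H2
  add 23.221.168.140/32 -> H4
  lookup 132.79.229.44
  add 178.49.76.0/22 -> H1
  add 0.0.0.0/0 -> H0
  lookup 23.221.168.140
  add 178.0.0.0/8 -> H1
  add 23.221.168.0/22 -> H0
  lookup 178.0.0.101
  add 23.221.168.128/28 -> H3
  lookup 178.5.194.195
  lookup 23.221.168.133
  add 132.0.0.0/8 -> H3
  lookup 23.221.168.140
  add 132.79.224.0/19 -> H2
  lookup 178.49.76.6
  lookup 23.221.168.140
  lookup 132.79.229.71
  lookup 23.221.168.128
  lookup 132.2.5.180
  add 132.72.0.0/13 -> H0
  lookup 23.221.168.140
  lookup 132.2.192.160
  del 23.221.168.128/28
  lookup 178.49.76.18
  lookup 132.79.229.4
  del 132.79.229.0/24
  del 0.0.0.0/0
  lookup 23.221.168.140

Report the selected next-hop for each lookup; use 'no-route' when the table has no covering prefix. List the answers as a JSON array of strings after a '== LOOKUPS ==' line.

Process each operation:
  add 132.79.229.0/24 -> H2 at depth 24
  add 23.221.168.140/32 -> H4 at depth 32
  lookup 132.79.229.44: bits 100001000100111111100101 walk d0:-→d1:-→d2:-→d3:-→d4:-→d5:-→d6:-→d7:-→d8:-→d9:-→d10:-→d11:-→d12:-→d13:-→d14:-→d15:-→d16:-→d17:-→d18:-→d19:-→d20:-→d21:-→d22:-→d23:-→d24:H2 -> H2
  add 178.49.76.0/22 -> H1 at depth 22
  add 0.0.0.0/0 -> H0 at depth 0
  lookup 23.221.168.140: bits 00010111110111011010100010001100 walk d0:H0→d1:-→d2:-→d3:-→d4:-→d5:-→d6:-→d7:-→d8:-→d9:-→d10:-→d11:-→d12:-→d13:-→d14:-→d15:-→d16:-→d17:-→d18:-→d19:-→d20:-→d21:-→d22:-→d23:-→d24:-→d25:-→d26:-→d27:-→d28:-→d29:-→d30:-→d31:-→d32:H4 -> H4
  add 178.0.0.0/8 -> H1 at depth 8
  add 23.221.168.0/22 -> H0 at depth 22
  lookup 178.0.0.101: bits 1011001000 walk d0:H0→d1:-→d2:-→d3:-→d4:-→d5:-→d6:-→d7:-→d8:H1→d9:-→d10:- -> H1
  add 23.221.168.128/28 -> H3 at depth 28
  lookup 178.5.194.195: bits 1011001000 walk d0:H0→d1:-→d2:-→d3:-→d4:-→d5:-→d6:-→d7:-→d8:H1→d9:-→d10:- -> H1
  lookup 23.221.168.133: bits 0001011111011101101010001000 walk d0:H0→d1:-→d2:-→d3:-→d4:-→d5:-→d6:-→d7:-→d8:-→d9:-→d10:-→d11:-→d12:-→d13:-→d14:-→d15:-→d16:-→d17:-→d18:-→d19:-→d20:-→d21:-→d22:H0→d23:-→d24:-→d25:-→d26:-→d27:-→d28:H3 -> H3
  add 132.0.0.0/8 -> H3 at depth 8
  lookup 23.221.168.140: bits 00010111110111011010100010001100 walk d0:H0→d1:-→d2:-→d3:-→d4:-→d5:-→d6:-→d7:-→d8:-→d9:-→d10:-→d11:-→d12:-→d13:-→d14:-→d15:-→d16:-→d17:-→d18:-→d19:-→d20:-→d21:-→d22:H0→d23:-→d24:-→d25:-→d26:-→d27:-→d28:H3→d29:-→d30:-→d31:-→d32:H4 -> H4
  add 132.79.224.0/19 -> H2 at depth 19
  lookup 178.49.76.6: bits 1011001000110001010011 walk d0:H0→d1:-→d2:-→d3:-→d4:-→d5:-→d6:-→d7:-→d8:H1→d9:-→d10:-→d11:-→d12:-→d13:-→d14:-→d15:-→d16:-→d17:-→d18:-→d19:-→d20:-→d21:-→d22:H1 -> H1
  lookup 23.221.168.140: bits 00010111110111011010100010001100 walk d0:H0→d1:-→d2:-→d3:-→d4:-→d5:-→d6:-→d7:-→d8:-→d9:-→d10:-→d11:-→d12:-→d13:-→d14:-→d15:-→d16:-→d17:-→d18:-→d19:-→d20:-→d21:-→d22:H0→d23:-→d24:-→d25:-→d26:-→d27:-→d28:H3→d29:-→d30:-→d31:-→d32:H4 -> H4
  lookup 132.79.229.71: bits 100001000100111111100101 walk d0:H0→d1:-→d2:-→d3:-→d4:-→d5:-→d6:-→d7:-→d8:H3→d9:-→d10:-→d11:-→d12:-→d13:-→d14:-→d15:-→d16:-→d17:-→d18:-→d19:H2→d20:-→d21:-→d22:-→d23:-→d24:H2 -> H2
  lookup 23.221.168.128: bits 0001011111011101101010001000 walk d0:H0→d1:-→d2:-→d3:-→d4:-→d5:-→d6:-→d7:-→d8:-→d9:-→d10:-→d11:-→d12:-→d13:-→d14:-→d15:-→d16:-→d17:-→d18:-→d19:-→d20:-→d21:-→d22:H0→d23:-→d24:-→d25:-→d26:-→d27:-→d28:H3 -> H3
  lookup 132.2.5.180: bits 100001000 walk d0:H0→d1:-→d2:-→d3:-→d4:-→d5:-→d6:-→d7:-→d8:H3→d9:- -> H3
  add 132.72.0.0/13 -> H0 at depth 13
  lookup 23.221.168.140: bits 00010111110111011010100010001100 walk d0:H0→d1:-→d2:-→d3:-→d4:-→d5:-→d6:-→d7:-→d8:-→d9:-→d10:-→d11:-→d12:-→d13:-→d14:-→d15:-→d16:-→d17:-→d18:-→d19:-→d20:-→d21:-→d22:H0→d23:-→d24:-→d25:-→d26:-→d27:-→d28:H3→d29:-→d30:-→d31:-→d32:H4 -> H4
  lookup 132.2.192.160: bits 100001000 walk d0:H0→d1:-→d2:-→d3:-→d4:-→d5:-→d6:-→d7:-→d8:H3→d9:- -> H3
  del 23.221.168.128/28 (clear depth 28)
  lookup 178.49.76.18: bits 1011001000110001010011 walk d0:H0→d1:-→d2:-→d3:-→d4:-→d5:-→d6:-→d7:-→d8:H1→d9:-→d10:-→d11:-→d12:-→d13:-→d14:-→d15:-→d16:-→d17:-→d18:-→d19:-→d20:-→d21:-→d22:H1 -> H1
  lookup 132.79.229.4: bits 100001000100111111100101 walk d0:H0→d1:-→d2:-→d3:-→d4:-→d5:-→d6:-→d7:-→d8:H3→d9:-→d10:-→d11:-→d12:-→d13:H0→d14:-→d15:-→d16:-→d17:-→d18:-→d19:H2→d20:-→d21:-→d22:-→d23:-→d24:H2 -> H2
  del 132.79.229.0/24 (clear depth 24)
  del 0.0.0.0/0 (clear depth 0)
  lookup 23.221.168.140: bits 00010111110111011010100010001100 walk d0:-→d1:-→d2:-→d3:-→d4:-→d5:-→d6:-→d7:-→d8:-→d9:-→d10:-→d11:-→d12:-→d13:-→d14:-→d15:-→d16:-→d17:-→d18:-→d19:-→d20:-→d21:-→d22:H0→d23:-→d24:-→d25:-→d26:-→d27:-→d28:-→d29:-→d30:-→d31:-→d32:H4 -> H4

== LOOKUPS ==
["H2","H4","H1","H1","H3","H4","H1","H4","H2","H3","H3","H4","H3","H1","H2","H4"]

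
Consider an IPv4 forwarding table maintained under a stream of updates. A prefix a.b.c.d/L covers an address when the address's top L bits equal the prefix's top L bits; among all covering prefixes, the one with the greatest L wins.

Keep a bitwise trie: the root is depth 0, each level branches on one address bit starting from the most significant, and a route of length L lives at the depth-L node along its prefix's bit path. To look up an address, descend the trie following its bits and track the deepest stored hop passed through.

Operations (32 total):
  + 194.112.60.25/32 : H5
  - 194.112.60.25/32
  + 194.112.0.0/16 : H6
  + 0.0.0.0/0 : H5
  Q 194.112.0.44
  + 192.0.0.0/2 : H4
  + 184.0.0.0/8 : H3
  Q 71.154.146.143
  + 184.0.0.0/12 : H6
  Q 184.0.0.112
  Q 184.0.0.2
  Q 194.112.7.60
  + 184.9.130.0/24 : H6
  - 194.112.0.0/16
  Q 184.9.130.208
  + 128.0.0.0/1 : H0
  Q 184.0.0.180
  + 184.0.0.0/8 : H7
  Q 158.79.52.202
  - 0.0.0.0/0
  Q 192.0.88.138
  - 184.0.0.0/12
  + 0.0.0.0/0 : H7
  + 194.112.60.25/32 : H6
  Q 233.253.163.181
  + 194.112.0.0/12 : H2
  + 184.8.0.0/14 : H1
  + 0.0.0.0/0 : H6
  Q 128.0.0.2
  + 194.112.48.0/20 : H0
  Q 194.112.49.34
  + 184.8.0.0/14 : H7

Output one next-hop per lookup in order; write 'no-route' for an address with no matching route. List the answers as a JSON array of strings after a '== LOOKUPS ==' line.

Process each operation:
  add 194.112.60.25/32 -> H5 at depth 32
  - 194.112.60.25/32 clear@32
  add 194.112.0.0/16 -> H6 at depth 16
  add 0.0.0.0/0 -> H5 at depth 0
  lookup 194.112.0.44: bits 110000100111000000 walk d0:H5→d1:-→d2:-→d3:-→d4:-→d5:-→d6:-→d7:-→d8:-→d9:-→d10:-→d11:-→d12:-→d13:-→d14:-→d15:-→d16:H6→d17:-→d18:- -> H6
  add 192.0.0.0/2 -> H4 at depth 2
  add 184.0.0.0/8 -> H3 at depth 8
  lookup 71.154.146.143: bits ε walk d0:H5 -> H5
  add 184.0.0.0/12 -> H6 at depth 12
  lookup 184.0.0.112: bits 101110000000 walk d0:H5→d1:-→d2:-→d3:-→d4:-→d5:-→d6:-→d7:-→d8:H3→d9:-→d10:-→d11:-→d12:H6 -> H6
  lookup 184.0.0.2: bits 101110000000 walk d0:H5→d1:-→d2:-→d3:-→d4:-→d5:-→d6:-→d7:-→d8:H3→d9:-→d10:-→d11:-→d12:H6 -> H6
  lookup 194.112.7.60: bits 110000100111000000 walk d0:H5→d1:-→d2:H4→d3:-→d4:-→d5:-→d6:-→d7:-→d8:-→d9:-→d10:-→d11:-→d12:-→d13:-→d14:-→d15:-→d16:H6→d17:-→d18:- -> H6
  add 184.9.130.0/24 -> H6 at depth 24
  - 194.112.0.0/16 clear@16
  lookup 184.9.130.208: bits 101110000000100110000010 walk d0:H5→d1:-→d2:-→d3:-→d4:-→d5:-→d6:-→d7:-→d8:H3→d9:-→d10:-→d11:-→d12:H6→d13:-→d14:-→d15:-→d16:-→d17:-→d18:-→d19:-→d20:-→d21:-→d22:-→d23:-→d24:H6 -> H6
  add 128.0.0.0/1 -> H0 at depth 1
  lookup 184.0.0.180: bits 101110000000 walk d0:H5→d1:H0→d2:-→d3:-→d4:-→d5:-→d6:-→d7:-→d8:H3→d9:-→d10:-→d11:-→d12:H6 -> H6
  add 184.0.0.0/8 -> H7 at depth 8
  lookup 158.79.52.202: bits 10 walk d0:H5→d1:H0→d2:- -> H0
  - 0.0.0.0/0 clear@0
  lookup 192.0.88.138: bits 110000 walk d0:-→d1:H0→d2:H4→d3:-→d4:-→d5:-→d6:- -> H4
  - 184.0.0.0/12 clear@12
  add 0.0.0.0/0 -> H7 at depth 0
  add 194.112.60.25/32 -> H6 at depth 32
  lookup 233.253.163.181: bits 11 walk d0:H7→d1:H0→d2:H4 -> H4
  add 194.112.0.0/12 -> H2 at depth 12
  add 184.8.0.0/14 -> H1 at depth 14
  add 0.0.0.0/0 -> H6 at depth 0
  lookup 128.0.0.2: bits 10 walk d0:H6→d1:H0→d2:- -> H0
  add 194.112.48.0/20 -> H0 at depth 20
  lookup 194.112.49.34: bits 11000010011100000011 walk d0:H6→d1:H0→d2:H4→d3:-→d4:-→d5:-→d6:-→d7:-→d8:-→d9:-→d10:-→d11:-→d12:H2→d13:-→d14:-→d15:-→d16:-→d17:-→d18:-→d19:-→d20:H0 -> H0
  add 184.8.0.0/14 -> H7 at depth 14

== LOOKUPS ==
["H6","H5","H6","H6","H6","H6","H6","H0","H4","H4","H0","H0"]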